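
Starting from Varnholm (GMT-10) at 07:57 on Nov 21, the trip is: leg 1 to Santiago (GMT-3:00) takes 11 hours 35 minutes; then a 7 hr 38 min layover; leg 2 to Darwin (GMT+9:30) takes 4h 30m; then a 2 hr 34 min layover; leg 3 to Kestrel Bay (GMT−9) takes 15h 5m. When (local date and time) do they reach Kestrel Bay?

02:19 on November 23

Convert departure to UTC: 07:57 + 10:00 = 17:57 UTC on Nov 21.
Add 11 hours 35 minutes leg 1 → 05:32 UTC (Nov 22).
Add 7 hours 38 minutes layover in Santiago → 13:10 UTC.
Add 4 hours 30 minutes leg 2 → 17:40 UTC.
Add 2 hours 34 minutes layover in Darwin → 20:14 UTC.
Add 15 hours and 5 minutes leg 3 → 11:19 UTC (Nov 23).
Kestrel Bay is UTC−9:00, so local arrival = 11:19 − 9:00 = 02:19 on Nov 23.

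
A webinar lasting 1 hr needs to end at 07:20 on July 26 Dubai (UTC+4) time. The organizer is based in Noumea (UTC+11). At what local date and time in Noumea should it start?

13:20 on July 26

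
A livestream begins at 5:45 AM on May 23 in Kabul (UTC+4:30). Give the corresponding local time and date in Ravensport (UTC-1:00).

In UTC: 5:45 AM − 4:30 = 1:15 AM on May 23.
Ravensport is UTC−1:00: 1:15 AM − 1:00 = 12:15 AM on May 23.

12:15 AM on May 23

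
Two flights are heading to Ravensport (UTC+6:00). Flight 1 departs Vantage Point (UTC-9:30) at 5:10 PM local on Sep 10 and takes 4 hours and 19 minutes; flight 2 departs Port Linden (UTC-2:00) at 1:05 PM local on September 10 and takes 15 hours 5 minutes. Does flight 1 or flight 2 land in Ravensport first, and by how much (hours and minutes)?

Flight 1 in UTC: 5:10 PM + 9:30 = 2:40 AM on Sep 11.
+4 hours and 19 minutes → arrive 6:59 AM UTC on Sep 11.
Flight 2 in UTC: 1:05 PM + 2:00 = 3:05 PM on Sep 10.
+15 hours and 5 minutes → arrive 6:10 AM UTC on Sep 11.
Flight 2 lands earlier by 49 minutes.

the second, by 49 minutes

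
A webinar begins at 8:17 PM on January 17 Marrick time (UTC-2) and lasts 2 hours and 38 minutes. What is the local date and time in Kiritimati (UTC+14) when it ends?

2:55 PM on January 18

Kiritimati is 16:00 ahead of Marrick.
After 2 hours and 38 minutes it is 10:55 PM in Marrick.
Shift by the zone difference: 10:55 PM + 16:00 = 2:55 PM on Jan 18 in Kiritimati.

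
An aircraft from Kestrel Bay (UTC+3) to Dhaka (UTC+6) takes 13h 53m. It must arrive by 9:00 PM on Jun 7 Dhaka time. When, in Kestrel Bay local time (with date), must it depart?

4:07 AM on June 7

Target arrival in UTC: 9:00 PM − 6:00 = 3:00 PM on Jun 7.
Subtract 13 hours and 53 minutes → departure 1:07 AM UTC on Jun 7.
Kestrel Bay is UTC+3:00: 1:07 AM + 3:00 = 4:07 AM on Jun 7.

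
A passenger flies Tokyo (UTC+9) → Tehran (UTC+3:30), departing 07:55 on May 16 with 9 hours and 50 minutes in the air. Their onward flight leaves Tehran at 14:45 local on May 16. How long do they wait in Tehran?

2 hours 30 minutes

Convert departure to UTC: 07:55 − 9:00 = 22:55 UTC on May 15.
Add 9 hours and 50 minutes flight time → 08:45 UTC (May 16).
Tehran is UTC+3:30, so local arrival = 08:45 + 3:30 = 12:15 on May 16.
Layover = 14:45 − 12:15 = 2 hours 30 minutes.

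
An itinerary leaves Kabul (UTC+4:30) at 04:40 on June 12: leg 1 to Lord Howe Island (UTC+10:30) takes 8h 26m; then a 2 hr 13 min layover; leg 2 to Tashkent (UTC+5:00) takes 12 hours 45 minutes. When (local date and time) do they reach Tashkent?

Convert departure to UTC: 04:40 − 4:30 = 00:10 UTC on Jun 12.
Add 8 hours and 26 minutes leg 1 → 08:36 UTC.
Add 2 hours 13 minutes layover in Lord Howe Island → 10:49 UTC.
Add 12 hours and 45 minutes leg 2 → 23:34 UTC.
Tashkent is UTC+5:00, so local arrival = 23:34 + 5:00 = 04:34 on Jun 13.

04:34 on June 13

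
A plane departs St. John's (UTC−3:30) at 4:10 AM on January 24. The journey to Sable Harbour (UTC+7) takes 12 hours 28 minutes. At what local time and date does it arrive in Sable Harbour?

3:08 AM on January 25

Sable Harbour is 10:30 ahead of St. John's.
After 12 hours and 28 minutes it is 4:38 PM in St. John's.
Shift by the zone difference: 4:38 PM + 10:30 = 3:08 AM on Jan 25 in Sable Harbour.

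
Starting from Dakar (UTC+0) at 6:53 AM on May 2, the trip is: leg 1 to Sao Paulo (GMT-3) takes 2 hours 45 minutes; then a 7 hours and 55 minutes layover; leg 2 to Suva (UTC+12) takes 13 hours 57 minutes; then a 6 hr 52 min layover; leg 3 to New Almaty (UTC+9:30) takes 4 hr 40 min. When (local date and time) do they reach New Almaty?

4:32 AM on May 4

Dakar is at UTC+0, so departure is already 6:53 AM UTC on May 2.
Add 2 hours 45 minutes leg 1 → 9:38 AM UTC.
Add 7 hours 55 minutes layover in Sao Paulo → 5:33 PM UTC.
Add 13 hours 57 minutes leg 2 → 7:30 AM UTC (May 3).
Add 6 hours 52 minutes layover in Suva → 2:22 PM UTC.
Add 4 hours 40 minutes leg 3 → 7:02 PM UTC.
New Almaty is UTC+9:30, so local arrival = 7:02 PM + 9:30 = 4:32 AM on May 4.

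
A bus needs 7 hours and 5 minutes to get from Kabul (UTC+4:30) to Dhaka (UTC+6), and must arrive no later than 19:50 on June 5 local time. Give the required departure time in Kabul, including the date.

Target arrival in UTC: 19:50 − 6:00 = 13:50 on Jun 5.
Subtract 7 hours 5 minutes → departure 06:45 UTC on Jun 5.
Kabul is UTC+4:30: 06:45 + 4:30 = 11:15 on Jun 5.

11:15 on Jun 5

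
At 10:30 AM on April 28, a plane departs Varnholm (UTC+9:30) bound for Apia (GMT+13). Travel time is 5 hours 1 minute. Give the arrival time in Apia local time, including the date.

7:01 PM on April 28

Convert departure to UTC: 10:30 AM − 9:30 = 1:00 AM UTC on Apr 28.
Add 5 hours and 1 minute travel time → 6:01 AM UTC.
Apia is UTC+13:00, so local arrival = 6:01 AM + 13:00 = 7:01 PM on Apr 28.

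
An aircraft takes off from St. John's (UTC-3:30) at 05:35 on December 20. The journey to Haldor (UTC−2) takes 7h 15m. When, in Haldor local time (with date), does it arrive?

14:20 on December 20

Convert departure to UTC: 05:35 + 3:30 = 09:05 UTC on Dec 20.
Add 7 hours and 15 minutes travel time → 16:20 UTC.
Haldor is UTC−2:00, so local arrival = 16:20 − 2:00 = 14:20 on Dec 20.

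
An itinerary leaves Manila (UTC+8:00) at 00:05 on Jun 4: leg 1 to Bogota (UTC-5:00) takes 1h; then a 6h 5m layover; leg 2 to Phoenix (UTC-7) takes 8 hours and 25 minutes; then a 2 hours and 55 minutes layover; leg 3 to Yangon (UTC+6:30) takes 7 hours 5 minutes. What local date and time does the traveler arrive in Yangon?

00:05 on June 5

Convert departure to UTC: 00:05 − 8:00 = 16:05 UTC on Jun 3.
Add 1 hour leg 1 → 17:05 UTC.
Add 6 hours and 5 minutes layover in Bogota → 23:10 UTC.
Add 8 hours and 25 minutes leg 2 → 07:35 UTC (Jun 4).
Add 2 hours and 55 minutes layover in Phoenix → 10:30 UTC.
Add 7 hours and 5 minutes leg 3 → 17:35 UTC.
Yangon is UTC+6:30, so local arrival = 17:35 + 6:30 = 00:05 on Jun 5.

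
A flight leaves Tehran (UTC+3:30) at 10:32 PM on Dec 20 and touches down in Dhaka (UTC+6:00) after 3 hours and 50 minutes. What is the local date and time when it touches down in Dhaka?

Dhaka is 2:30 ahead of Tehran.
After 3 hours and 50 minutes it is 2:22 AM (Dec 21) in Tehran.
Shift by the zone difference: 2:22 AM + 2:30 = 4:52 AM on Dec 21 in Dhaka.

4:52 AM on Dec 21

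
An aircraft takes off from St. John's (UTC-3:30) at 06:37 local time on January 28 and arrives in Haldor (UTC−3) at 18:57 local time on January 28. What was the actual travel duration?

11 hours 50 minutes

Departure in UTC: 06:37 + 3:30 = 10:07 on Jan 28.
Arrival in UTC: 18:57 + 3:00 = 21:57 on Jan 28.
Elapsed = 21:57 − 10:07 = 11 hours 50 minutes.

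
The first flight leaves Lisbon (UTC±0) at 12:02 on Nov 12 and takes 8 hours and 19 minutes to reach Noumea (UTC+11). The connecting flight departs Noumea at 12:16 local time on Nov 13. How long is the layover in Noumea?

4 hours 55 minutes

Lisbon is at UTC+0, so departure is already 12:02 UTC on Nov 12.
Add 8 hours 19 minutes flight time → 20:21 UTC.
Noumea is UTC+11:00, so local arrival = 20:21 + 11:00 = 07:21 on Nov 13.
Layover = 12:16 − 07:21 = 4 hours 55 minutes.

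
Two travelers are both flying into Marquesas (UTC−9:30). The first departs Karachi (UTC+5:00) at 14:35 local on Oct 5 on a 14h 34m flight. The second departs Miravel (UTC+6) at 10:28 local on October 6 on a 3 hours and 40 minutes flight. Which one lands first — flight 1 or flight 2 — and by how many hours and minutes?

Flight 1 in UTC: 14:35 − 5:00 = 09:35 on Oct 5.
+14 hours 34 minutes → arrive 00:09 UTC on Oct 6.
Flight 2 in UTC: 10:28 − 6:00 = 04:28 on Oct 6.
+3 hours 40 minutes → arrive 08:08 UTC on Oct 6.
Flight 1 lands earlier by 7 hours 59 minutes.

the first, by 7 hours 59 minutes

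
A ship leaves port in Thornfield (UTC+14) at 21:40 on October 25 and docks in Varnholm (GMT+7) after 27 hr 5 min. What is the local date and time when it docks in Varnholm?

Convert departure to UTC: 21:40 − 14:00 = 07:40 UTC on Oct 25.
Add 27 hours and 5 minutes travel time → 10:45 UTC (Oct 26).
Varnholm is UTC+7:00, so local arrival = 10:45 + 7:00 = 17:45 on Oct 26.

17:45 on October 26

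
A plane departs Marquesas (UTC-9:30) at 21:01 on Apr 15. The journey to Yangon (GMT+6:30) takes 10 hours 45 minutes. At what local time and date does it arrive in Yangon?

Convert departure to UTC: 21:01 + 9:30 = 06:31 UTC on Apr 16.
Add 10 hours and 45 minutes travel time → 17:16 UTC.
Yangon is UTC+6:30, so local arrival = 17:16 + 6:30 = 23:46 on Apr 16.

23:46 on April 16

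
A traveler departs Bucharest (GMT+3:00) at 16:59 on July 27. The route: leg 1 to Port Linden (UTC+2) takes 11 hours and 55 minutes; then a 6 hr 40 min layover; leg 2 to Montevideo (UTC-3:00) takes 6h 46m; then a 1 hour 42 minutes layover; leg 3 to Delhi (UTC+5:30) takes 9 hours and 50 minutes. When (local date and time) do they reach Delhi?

Convert departure to UTC: 16:59 − 3:00 = 13:59 UTC on Jul 27.
Add 11 hours and 55 minutes leg 1 → 01:54 UTC (Jul 28).
Add 6 hours and 40 minutes layover in Port Linden → 08:34 UTC.
Add 6 hours and 46 minutes leg 2 → 15:20 UTC.
Add 1 hour and 42 minutes layover in Montevideo → 17:02 UTC.
Add 9 hours 50 minutes leg 3 → 02:52 UTC (Jul 29).
Delhi is UTC+5:30, so local arrival = 02:52 + 5:30 = 08:22 on Jul 29.

08:22 on July 29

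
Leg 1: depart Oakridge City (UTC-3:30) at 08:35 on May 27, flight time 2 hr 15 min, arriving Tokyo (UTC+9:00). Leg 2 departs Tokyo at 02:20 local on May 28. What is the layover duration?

3 hours

Convert departure to UTC: 08:35 + 3:30 = 12:05 UTC on May 27.
Add 2 hours 15 minutes flight time → 14:20 UTC.
Tokyo is UTC+9:00, so local arrival = 14:20 + 9:00 = 23:20 on May 27.
Layover = 02:20 − 23:20 (+1 day) = 3 hours.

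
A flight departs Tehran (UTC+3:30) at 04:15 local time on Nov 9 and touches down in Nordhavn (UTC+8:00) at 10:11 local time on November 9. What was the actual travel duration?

Departure in UTC: 04:15 − 3:30 = 00:45 on Nov 9.
Arrival in UTC: 10:11 − 8:00 = 02:11 on Nov 9.
Elapsed = 02:11 − 00:45 = 1 hour 26 minutes.

1 hour 26 minutes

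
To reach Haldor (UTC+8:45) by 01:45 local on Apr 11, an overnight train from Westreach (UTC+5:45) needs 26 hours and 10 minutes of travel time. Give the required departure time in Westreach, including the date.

20:35 on April 9

Target arrival in UTC: 01:45 − 8:45 = 17:00 on Apr 10.
Subtract 26 hours and 10 minutes → departure 14:50 UTC on Apr 9.
Westreach is UTC+5:45: 14:50 + 5:45 = 20:35 on Apr 9.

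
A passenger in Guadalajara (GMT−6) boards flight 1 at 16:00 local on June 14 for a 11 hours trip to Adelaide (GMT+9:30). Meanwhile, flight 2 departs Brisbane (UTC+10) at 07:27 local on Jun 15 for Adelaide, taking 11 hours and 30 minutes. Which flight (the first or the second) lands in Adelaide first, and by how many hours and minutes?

Flight 1 in UTC: 16:00 + 6:00 = 22:00 on Jun 14.
+11 hours → arrive 09:00 UTC on Jun 15.
Flight 2 in UTC: 07:27 − 10:00 = 21:27 on Jun 14.
+11 hours 30 minutes → arrive 08:57 UTC on Jun 15.
Flight 2 lands earlier by 3 minutes.

the second, by 3 minutes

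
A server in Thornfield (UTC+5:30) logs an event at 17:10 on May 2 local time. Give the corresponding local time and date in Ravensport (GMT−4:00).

07:40 on May 2

Ravensport is 9:30 behind Thornfield.
Shift by the zone difference: 17:10 − 9:30 = 07:40 on May 2 in Ravensport.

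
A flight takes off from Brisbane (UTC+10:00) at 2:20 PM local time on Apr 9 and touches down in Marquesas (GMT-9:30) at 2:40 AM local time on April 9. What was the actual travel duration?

Departure in UTC: 2:20 PM − 10:00 = 4:20 AM on Apr 9.
Arrival in UTC: 2:40 AM + 9:30 = 12:10 PM on Apr 9.
Elapsed = 12:10 PM − 4:20 AM = 7 hours 50 minutes.

7 hours 50 minutes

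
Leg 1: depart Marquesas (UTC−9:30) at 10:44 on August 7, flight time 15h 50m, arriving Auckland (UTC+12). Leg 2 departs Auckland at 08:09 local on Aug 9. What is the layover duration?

8 hours 5 minutes

Convert departure to UTC: 10:44 + 9:30 = 20:14 UTC on Aug 7.
Add 15 hours 50 minutes flight time → 12:04 UTC (Aug 8).
Auckland is UTC+12:00, so local arrival = 12:04 + 12:00 = 00:04 on Aug 9.
Layover = 08:09 − 00:04 = 8 hours 5 minutes.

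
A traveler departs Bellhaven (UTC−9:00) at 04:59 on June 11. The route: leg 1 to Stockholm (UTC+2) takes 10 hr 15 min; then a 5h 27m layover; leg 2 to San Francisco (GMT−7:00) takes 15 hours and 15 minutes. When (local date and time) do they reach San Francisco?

Convert departure to UTC: 04:59 + 9:00 = 13:59 UTC on Jun 11.
Add 10 hours and 15 minutes leg 1 → 00:14 UTC (Jun 12).
Add 5 hours 27 minutes layover in Stockholm → 05:41 UTC.
Add 15 hours and 15 minutes leg 2 → 20:56 UTC.
San Francisco is UTC−7:00, so local arrival = 20:56 − 7:00 = 13:56 on Jun 12.

13:56 on Jun 12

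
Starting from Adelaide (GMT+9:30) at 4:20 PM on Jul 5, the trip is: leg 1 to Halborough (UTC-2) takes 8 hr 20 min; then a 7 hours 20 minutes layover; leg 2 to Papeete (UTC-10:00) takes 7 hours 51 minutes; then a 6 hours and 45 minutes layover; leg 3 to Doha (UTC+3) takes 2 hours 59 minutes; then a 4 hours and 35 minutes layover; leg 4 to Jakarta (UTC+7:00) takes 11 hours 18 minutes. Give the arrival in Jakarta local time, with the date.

Convert departure to UTC: 4:20 PM − 9:30 = 6:50 AM UTC on Jul 5.
Add 8 hours 20 minutes leg 1 → 3:10 PM UTC.
Add 7 hours and 20 minutes layover in Halborough → 10:30 PM UTC.
Add 7 hours 51 minutes leg 2 → 6:21 AM UTC (Jul 6).
Add 6 hours and 45 minutes layover in Papeete → 1:06 PM UTC.
Add 2 hours 59 minutes leg 3 → 4:05 PM UTC.
Add 4 hours and 35 minutes layover in Doha → 8:40 PM UTC.
Add 11 hours and 18 minutes leg 4 → 7:58 AM UTC (Jul 7).
Jakarta is UTC+7:00, so local arrival = 7:58 AM + 7:00 = 2:58 PM on Jul 7.

2:58 PM on July 7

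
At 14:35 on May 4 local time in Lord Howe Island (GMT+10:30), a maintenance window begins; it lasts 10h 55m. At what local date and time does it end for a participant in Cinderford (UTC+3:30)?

Convert start to UTC: 14:35 − 10:30 = 04:05 UTC on May 4.
Add 10 hours 55 minutes duration → 15:00 UTC.
Cinderford is UTC+3:30, so local end time = 15:00 + 3:30 = 18:30 on May 4.

18:30 on May 4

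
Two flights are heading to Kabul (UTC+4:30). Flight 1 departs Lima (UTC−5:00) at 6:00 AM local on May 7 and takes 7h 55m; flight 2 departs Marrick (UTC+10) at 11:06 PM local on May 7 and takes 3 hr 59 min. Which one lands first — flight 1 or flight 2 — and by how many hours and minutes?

the second, by 1 hour 50 minutes

Flight 1 in UTC: 6:00 AM + 5:00 = 11:00 AM on May 7.
+7 hours and 55 minutes → arrive 6:55 PM UTC on May 7.
Flight 2 in UTC: 11:06 PM − 10:00 = 1:06 PM on May 7.
+3 hours 59 minutes → arrive 5:05 PM UTC on May 7.
Flight 2 lands earlier by 1 hour 50 minutes.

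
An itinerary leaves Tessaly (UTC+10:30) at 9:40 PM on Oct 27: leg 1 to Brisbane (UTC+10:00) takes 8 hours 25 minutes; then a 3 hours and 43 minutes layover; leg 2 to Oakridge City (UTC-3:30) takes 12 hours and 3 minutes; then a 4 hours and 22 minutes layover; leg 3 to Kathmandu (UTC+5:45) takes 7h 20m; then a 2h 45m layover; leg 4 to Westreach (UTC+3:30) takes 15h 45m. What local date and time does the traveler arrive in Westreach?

Convert departure to UTC: 9:40 PM − 10:30 = 11:10 AM UTC on Oct 27.
Add 8 hours and 25 minutes leg 1 → 7:35 PM UTC.
Add 3 hours and 43 minutes layover in Brisbane → 11:18 PM UTC.
Add 12 hours 3 minutes leg 2 → 11:21 AM UTC (Oct 28).
Add 4 hours 22 minutes layover in Oakridge City → 3:43 PM UTC.
Add 7 hours and 20 minutes leg 3 → 11:03 PM UTC.
Add 2 hours and 45 minutes layover in Kathmandu → 1:48 AM UTC (Oct 29).
Add 15 hours 45 minutes leg 4 → 5:33 PM UTC.
Westreach is UTC+3:30, so local arrival = 5:33 PM + 3:30 = 9:03 PM on Oct 29.

9:03 PM on October 29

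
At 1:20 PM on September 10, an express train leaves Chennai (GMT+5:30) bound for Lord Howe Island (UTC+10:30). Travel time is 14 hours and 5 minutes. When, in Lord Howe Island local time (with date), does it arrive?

Convert departure to UTC: 1:20 PM − 5:30 = 7:50 AM UTC on Sep 10.
Add 14 hours and 5 minutes travel time → 9:55 PM UTC.
Lord Howe Island is UTC+10:30, so local arrival = 9:55 PM + 10:30 = 8:25 AM on Sep 11.

8:25 AM on September 11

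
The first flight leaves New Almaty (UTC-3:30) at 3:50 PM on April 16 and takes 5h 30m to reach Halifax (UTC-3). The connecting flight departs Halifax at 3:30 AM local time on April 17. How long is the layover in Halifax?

5 hours 40 minutes

Convert departure to UTC: 3:50 PM + 3:30 = 7:20 PM UTC on Apr 16.
Add 5 hours 30 minutes flight time → 12:50 AM UTC (Apr 17).
Halifax is UTC−3:00, so local arrival = 12:50 AM − 3:00 = 9:50 PM on Apr 16.
Layover = 3:30 AM − 9:50 PM (+1 day) = 5 hours 40 minutes.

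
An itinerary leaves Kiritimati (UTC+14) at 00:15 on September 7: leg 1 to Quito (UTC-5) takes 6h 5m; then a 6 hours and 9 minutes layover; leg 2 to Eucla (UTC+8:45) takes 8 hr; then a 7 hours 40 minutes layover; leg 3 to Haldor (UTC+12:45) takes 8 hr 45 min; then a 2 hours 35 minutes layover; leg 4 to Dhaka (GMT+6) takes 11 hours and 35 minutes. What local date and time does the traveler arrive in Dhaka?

Convert departure to UTC: 00:15 − 14:00 = 10:15 UTC on Sep 6.
Add 6 hours 5 minutes leg 1 → 16:20 UTC.
Add 6 hours 9 minutes layover in Quito → 22:29 UTC.
Add 8 hours leg 2 → 06:29 UTC (Sep 7).
Add 7 hours and 40 minutes layover in Eucla → 14:09 UTC.
Add 8 hours and 45 minutes leg 3 → 22:54 UTC.
Add 2 hours and 35 minutes layover in Haldor → 01:29 UTC (Sep 8).
Add 11 hours 35 minutes leg 4 → 13:04 UTC.
Dhaka is UTC+6:00, so local arrival = 13:04 + 6:00 = 19:04 on Sep 8.

19:04 on September 8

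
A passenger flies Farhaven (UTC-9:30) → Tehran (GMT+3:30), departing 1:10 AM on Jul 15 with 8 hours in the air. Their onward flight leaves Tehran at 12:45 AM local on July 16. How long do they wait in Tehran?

2 hours 35 minutes

Convert departure to UTC: 1:10 AM + 9:30 = 10:40 AM UTC on Jul 15.
Add 8 hours flight time → 6:40 PM UTC.
Tehran is UTC+3:30, so local arrival = 6:40 PM + 3:30 = 10:10 PM on Jul 15.
Layover = 12:45 AM − 10:10 PM (+1 day) = 2 hours 35 minutes.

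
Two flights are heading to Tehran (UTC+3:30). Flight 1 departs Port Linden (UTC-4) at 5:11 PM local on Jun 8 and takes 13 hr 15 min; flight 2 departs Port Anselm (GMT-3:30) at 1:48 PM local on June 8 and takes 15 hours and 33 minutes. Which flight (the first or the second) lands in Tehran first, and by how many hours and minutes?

Flight 1 in UTC: 5:11 PM + 4:00 = 9:11 PM on Jun 8.
+13 hours 15 minutes → arrive 10:26 AM UTC on Jun 9.
Flight 2 in UTC: 1:48 PM + 3:30 = 5:18 PM on Jun 8.
+15 hours and 33 minutes → arrive 8:51 AM UTC on Jun 9.
Flight 2 lands earlier by 1 hour 35 minutes.

the second, by 1 hour 35 minutes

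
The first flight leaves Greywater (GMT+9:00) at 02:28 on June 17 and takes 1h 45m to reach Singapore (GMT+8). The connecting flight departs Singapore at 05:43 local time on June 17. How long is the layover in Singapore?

Convert departure to UTC: 02:28 − 9:00 = 17:28 UTC on Jun 16.
Add 1 hour 45 minutes flight time → 19:13 UTC.
Singapore is UTC+8:00, so local arrival = 19:13 + 8:00 = 03:13 on Jun 17.
Layover = 05:43 − 03:13 = 2 hours 30 minutes.

2 hours 30 minutes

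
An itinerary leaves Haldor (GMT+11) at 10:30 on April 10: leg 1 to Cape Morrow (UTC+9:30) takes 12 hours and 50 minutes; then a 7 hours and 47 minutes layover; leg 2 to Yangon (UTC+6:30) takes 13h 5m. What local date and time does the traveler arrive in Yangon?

15:42 on April 11

Convert departure to UTC: 10:30 − 11:00 = 23:30 UTC on Apr 9.
Add 12 hours and 50 minutes leg 1 → 12:20 UTC (Apr 10).
Add 7 hours 47 minutes layover in Cape Morrow → 20:07 UTC.
Add 13 hours 5 minutes leg 2 → 09:12 UTC (Apr 11).
Yangon is UTC+6:30, so local arrival = 09:12 + 6:30 = 15:42 on Apr 11.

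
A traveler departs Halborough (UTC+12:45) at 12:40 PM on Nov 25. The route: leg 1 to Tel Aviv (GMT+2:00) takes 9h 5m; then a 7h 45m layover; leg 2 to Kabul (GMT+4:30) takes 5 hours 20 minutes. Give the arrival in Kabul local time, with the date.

2:35 AM on November 26

Convert departure to UTC: 12:40 PM − 12:45 = 11:55 PM UTC on Nov 24.
Add 9 hours and 5 minutes leg 1 → 9:00 AM UTC (Nov 25).
Add 7 hours 45 minutes layover in Tel Aviv → 4:45 PM UTC.
Add 5 hours and 20 minutes leg 2 → 10:05 PM UTC.
Kabul is UTC+4:30, so local arrival = 10:05 PM + 4:30 = 2:35 AM on Nov 26.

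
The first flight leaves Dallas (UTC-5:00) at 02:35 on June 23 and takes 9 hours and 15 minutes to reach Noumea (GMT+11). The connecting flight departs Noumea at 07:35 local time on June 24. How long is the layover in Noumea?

3 hours 45 minutes

Convert departure to UTC: 02:35 + 5:00 = 07:35 UTC on Jun 23.
Add 9 hours 15 minutes flight time → 16:50 UTC.
Noumea is UTC+11:00, so local arrival = 16:50 + 11:00 = 03:50 on Jun 24.
Layover = 07:35 − 03:50 = 3 hours 45 minutes.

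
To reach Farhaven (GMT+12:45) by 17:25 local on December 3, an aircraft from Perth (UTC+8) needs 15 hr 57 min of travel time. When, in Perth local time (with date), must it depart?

20:43 on December 2

Target arrival in UTC: 17:25 − 12:45 = 04:40 on Dec 3.
Subtract 15 hours 57 minutes → departure 12:43 UTC on Dec 2.
Perth is UTC+8:00: 12:43 + 8:00 = 20:43 on Dec 2.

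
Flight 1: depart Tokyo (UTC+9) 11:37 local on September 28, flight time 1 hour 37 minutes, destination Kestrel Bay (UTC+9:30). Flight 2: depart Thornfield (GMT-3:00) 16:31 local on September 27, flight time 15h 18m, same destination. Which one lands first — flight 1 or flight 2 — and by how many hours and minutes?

the first, by 6 hours 35 minutes

Flight 1 in UTC: 11:37 − 9:00 = 02:37 on Sep 28.
+1 hour 37 minutes → arrive 04:14 UTC on Sep 28.
Flight 2 in UTC: 16:31 + 3:00 = 19:31 on Sep 27.
+15 hours and 18 minutes → arrive 10:49 UTC on Sep 28.
Flight 1 lands earlier by 6 hours 35 minutes.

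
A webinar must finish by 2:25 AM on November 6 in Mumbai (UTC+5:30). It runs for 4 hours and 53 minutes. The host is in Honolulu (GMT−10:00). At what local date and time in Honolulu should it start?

6:02 AM on November 5

Target end time in UTC: 2:25 AM − 5:30 = 8:55 PM on Nov 5.
Subtract 4 hours 53 minutes → start 4:02 PM UTC on Nov 5.
Honolulu is UTC−10:00: 4:02 PM − 10:00 = 6:02 AM on Nov 5.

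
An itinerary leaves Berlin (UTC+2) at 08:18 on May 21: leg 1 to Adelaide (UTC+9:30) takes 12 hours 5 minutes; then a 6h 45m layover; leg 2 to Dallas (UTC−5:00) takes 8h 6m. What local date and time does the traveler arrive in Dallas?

Convert departure to UTC: 08:18 − 2:00 = 06:18 UTC on May 21.
Add 12 hours and 5 minutes leg 1 → 18:23 UTC.
Add 6 hours and 45 minutes layover in Adelaide → 01:08 UTC (May 22).
Add 8 hours and 6 minutes leg 2 → 09:14 UTC.
Dallas is UTC−5:00, so local arrival = 09:14 − 5:00 = 04:14 on May 22.

04:14 on May 22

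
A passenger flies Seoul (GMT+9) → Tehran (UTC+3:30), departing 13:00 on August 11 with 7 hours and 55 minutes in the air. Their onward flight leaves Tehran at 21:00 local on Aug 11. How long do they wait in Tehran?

5 hours 35 minutes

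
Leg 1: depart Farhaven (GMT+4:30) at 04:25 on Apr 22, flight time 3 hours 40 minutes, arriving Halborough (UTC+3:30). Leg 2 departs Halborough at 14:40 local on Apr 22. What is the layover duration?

7 hours 35 minutes

Convert departure to UTC: 04:25 − 4:30 = 23:55 UTC on Apr 21.
Add 3 hours 40 minutes flight time → 03:35 UTC (Apr 22).
Halborough is UTC+3:30, so local arrival = 03:35 + 3:30 = 07:05 on Apr 22.
Layover = 14:40 − 07:05 = 7 hours 35 minutes.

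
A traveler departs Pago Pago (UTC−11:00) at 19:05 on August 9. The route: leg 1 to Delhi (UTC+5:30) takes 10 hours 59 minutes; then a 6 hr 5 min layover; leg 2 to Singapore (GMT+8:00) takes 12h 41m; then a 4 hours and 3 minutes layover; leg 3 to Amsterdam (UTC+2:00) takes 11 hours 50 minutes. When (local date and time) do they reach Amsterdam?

05:43 on August 12

Convert departure to UTC: 19:05 + 11:00 = 06:05 UTC on Aug 10.
Add 10 hours and 59 minutes leg 1 → 17:04 UTC.
Add 6 hours and 5 minutes layover in Delhi → 23:09 UTC.
Add 12 hours 41 minutes leg 2 → 11:50 UTC (Aug 11).
Add 4 hours 3 minutes layover in Singapore → 15:53 UTC.
Add 11 hours 50 minutes leg 3 → 03:43 UTC (Aug 12).
Amsterdam is UTC+2:00, so local arrival = 03:43 + 2:00 = 05:43 on Aug 12.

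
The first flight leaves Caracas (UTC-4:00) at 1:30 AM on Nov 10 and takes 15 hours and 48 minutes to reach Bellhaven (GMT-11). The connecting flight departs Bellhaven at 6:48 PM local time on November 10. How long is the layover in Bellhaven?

Convert departure to UTC: 1:30 AM + 4:00 = 5:30 AM UTC on Nov 10.
Add 15 hours and 48 minutes flight time → 9:18 PM UTC.
Bellhaven is UTC−11:00, so local arrival = 9:18 PM − 11:00 = 10:18 AM on Nov 10.
Layover = 6:48 PM − 10:18 AM = 8 hours 30 minutes.

8 hours 30 minutes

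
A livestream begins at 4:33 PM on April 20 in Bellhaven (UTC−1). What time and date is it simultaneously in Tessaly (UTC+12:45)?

Tessaly is 13:45 ahead of Bellhaven.
Shift by the zone difference: 4:33 PM + 13:45 = 6:18 AM on Apr 21 in Tessaly.

6:18 AM on Apr 21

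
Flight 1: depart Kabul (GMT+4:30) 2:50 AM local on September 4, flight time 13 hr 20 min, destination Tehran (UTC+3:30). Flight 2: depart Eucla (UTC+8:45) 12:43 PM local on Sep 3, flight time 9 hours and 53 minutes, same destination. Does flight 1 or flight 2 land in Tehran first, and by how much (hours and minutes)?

Flight 1 in UTC: 2:50 AM − 4:30 = 10:20 PM on Sep 3.
+13 hours 20 minutes → arrive 11:40 AM UTC on Sep 4.
Flight 2 in UTC: 12:43 PM − 8:45 = 3:58 AM on Sep 3.
+9 hours and 53 minutes → arrive 1:51 PM UTC on Sep 3.
Flight 2 lands earlier by 21 hours 49 minutes.

the second, by 21 hours 49 minutes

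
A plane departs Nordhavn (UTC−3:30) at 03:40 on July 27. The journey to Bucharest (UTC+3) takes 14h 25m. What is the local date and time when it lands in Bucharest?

00:35 on Jul 28

Convert departure to UTC: 03:40 + 3:30 = 07:10 UTC on Jul 27.
Add 14 hours and 25 minutes travel time → 21:35 UTC.
Bucharest is UTC+3:00, so local arrival = 21:35 + 3:00 = 00:35 on Jul 28.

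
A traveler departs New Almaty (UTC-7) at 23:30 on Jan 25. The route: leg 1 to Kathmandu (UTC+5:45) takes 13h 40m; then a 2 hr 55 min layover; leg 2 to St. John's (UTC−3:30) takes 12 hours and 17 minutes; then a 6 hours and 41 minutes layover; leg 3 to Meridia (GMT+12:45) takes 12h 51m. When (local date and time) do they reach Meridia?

19:39 on January 28

Convert departure to UTC: 23:30 + 7:00 = 06:30 UTC on Jan 26.
Add 13 hours 40 minutes leg 1 → 20:10 UTC.
Add 2 hours and 55 minutes layover in Kathmandu → 23:05 UTC.
Add 12 hours and 17 minutes leg 2 → 11:22 UTC (Jan 27).
Add 6 hours and 41 minutes layover in St. John's → 18:03 UTC.
Add 12 hours and 51 minutes leg 3 → 06:54 UTC (Jan 28).
Meridia is UTC+12:45, so local arrival = 06:54 + 12:45 = 19:39 on Jan 28.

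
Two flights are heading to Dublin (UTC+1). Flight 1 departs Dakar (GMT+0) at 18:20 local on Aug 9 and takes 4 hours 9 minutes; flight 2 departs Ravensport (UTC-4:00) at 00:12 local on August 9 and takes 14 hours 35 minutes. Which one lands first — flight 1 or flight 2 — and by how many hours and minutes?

the second, by 3 hours 42 minutes

Flight 1 departs at 18:20 UTC (Aug 9).
+4 hours 9 minutes → arrive 22:29 UTC on Aug 9.
Flight 2 in UTC: 00:12 + 4:00 = 04:12 on Aug 9.
+14 hours and 35 minutes → arrive 18:47 UTC on Aug 9.
Flight 2 lands earlier by 3 hours 42 minutes.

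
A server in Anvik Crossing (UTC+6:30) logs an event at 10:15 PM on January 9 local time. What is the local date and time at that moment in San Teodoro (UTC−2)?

1:45 PM on January 9

In UTC: 10:15 PM − 6:30 = 3:45 PM on Jan 9.
San Teodoro is UTC−2:00: 3:45 PM − 2:00 = 1:45 PM on Jan 9.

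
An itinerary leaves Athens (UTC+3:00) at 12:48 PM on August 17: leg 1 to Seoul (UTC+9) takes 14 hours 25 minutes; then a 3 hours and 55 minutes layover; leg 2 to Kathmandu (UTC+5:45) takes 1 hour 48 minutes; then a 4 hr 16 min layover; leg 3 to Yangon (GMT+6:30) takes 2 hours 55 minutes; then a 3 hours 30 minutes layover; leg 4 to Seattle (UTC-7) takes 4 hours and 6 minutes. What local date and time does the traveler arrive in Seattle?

1:43 PM on Aug 18

Convert departure to UTC: 12:48 PM − 3:00 = 9:48 AM UTC on Aug 17.
Add 14 hours and 25 minutes leg 1 → 12:13 AM UTC (Aug 18).
Add 3 hours 55 minutes layover in Seoul → 4:08 AM UTC.
Add 1 hour 48 minutes leg 2 → 5:56 AM UTC.
Add 4 hours 16 minutes layover in Kathmandu → 10:12 AM UTC.
Add 2 hours and 55 minutes leg 3 → 1:07 PM UTC.
Add 3 hours and 30 minutes layover in Yangon → 4:37 PM UTC.
Add 4 hours and 6 minutes leg 4 → 8:43 PM UTC.
Seattle is UTC−7:00, so local arrival = 8:43 PM − 7:00 = 1:43 PM on Aug 18.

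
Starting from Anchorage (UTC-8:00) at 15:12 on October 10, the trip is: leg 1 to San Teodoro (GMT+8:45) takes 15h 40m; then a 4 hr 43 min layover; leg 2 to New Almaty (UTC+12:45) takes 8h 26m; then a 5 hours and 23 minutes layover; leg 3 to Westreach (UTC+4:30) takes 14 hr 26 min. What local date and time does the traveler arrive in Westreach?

04:20 on October 13

Convert departure to UTC: 15:12 + 8:00 = 23:12 UTC on Oct 10.
Add 15 hours and 40 minutes leg 1 → 14:52 UTC (Oct 11).
Add 4 hours 43 minutes layover in San Teodoro → 19:35 UTC.
Add 8 hours and 26 minutes leg 2 → 04:01 UTC (Oct 12).
Add 5 hours and 23 minutes layover in New Almaty → 09:24 UTC.
Add 14 hours and 26 minutes leg 3 → 23:50 UTC.
Westreach is UTC+4:30, so local arrival = 23:50 + 4:30 = 04:20 on Oct 13.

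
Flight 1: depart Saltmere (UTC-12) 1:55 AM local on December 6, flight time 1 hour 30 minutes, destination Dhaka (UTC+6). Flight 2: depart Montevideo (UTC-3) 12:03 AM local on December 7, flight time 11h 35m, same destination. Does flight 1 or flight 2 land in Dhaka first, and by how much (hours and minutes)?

the first, by 23 hours 13 minutes

Flight 1 in UTC: 1:55 AM + 12:00 = 1:55 PM on Dec 6.
+1 hour and 30 minutes → arrive 3:25 PM UTC on Dec 6.
Flight 2 in UTC: 12:03 AM + 3:00 = 3:03 AM on Dec 7.
+11 hours and 35 minutes → arrive 2:38 PM UTC on Dec 7.
Flight 1 lands earlier by 23 hours 13 minutes.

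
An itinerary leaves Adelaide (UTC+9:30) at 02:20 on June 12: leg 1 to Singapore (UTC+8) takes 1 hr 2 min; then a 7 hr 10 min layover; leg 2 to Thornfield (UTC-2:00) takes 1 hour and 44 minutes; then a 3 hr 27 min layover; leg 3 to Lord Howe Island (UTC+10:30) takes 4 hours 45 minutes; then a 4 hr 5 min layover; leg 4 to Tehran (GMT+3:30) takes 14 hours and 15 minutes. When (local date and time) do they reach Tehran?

Convert departure to UTC: 02:20 − 9:30 = 16:50 UTC on Jun 11.
Add 1 hour 2 minutes leg 1 → 17:52 UTC.
Add 7 hours and 10 minutes layover in Singapore → 01:02 UTC (Jun 12).
Add 1 hour and 44 minutes leg 2 → 02:46 UTC.
Add 3 hours and 27 minutes layover in Thornfield → 06:13 UTC.
Add 4 hours and 45 minutes leg 3 → 10:58 UTC.
Add 4 hours and 5 minutes layover in Lord Howe Island → 15:03 UTC.
Add 14 hours and 15 minutes leg 4 → 05:18 UTC (Jun 13).
Tehran is UTC+3:30, so local arrival = 05:18 + 3:30 = 08:48 on Jun 13.

08:48 on June 13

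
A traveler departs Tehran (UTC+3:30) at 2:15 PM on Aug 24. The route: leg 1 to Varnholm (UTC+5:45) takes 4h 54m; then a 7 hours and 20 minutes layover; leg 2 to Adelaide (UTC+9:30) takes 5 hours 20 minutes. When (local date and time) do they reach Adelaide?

1:49 PM on Aug 25

Convert departure to UTC: 2:15 PM − 3:30 = 10:45 AM UTC on Aug 24.
Add 4 hours 54 minutes leg 1 → 3:39 PM UTC.
Add 7 hours 20 minutes layover in Varnholm → 10:59 PM UTC.
Add 5 hours and 20 minutes leg 2 → 4:19 AM UTC (Aug 25).
Adelaide is UTC+9:30, so local arrival = 4:19 AM + 9:30 = 1:49 PM on Aug 25.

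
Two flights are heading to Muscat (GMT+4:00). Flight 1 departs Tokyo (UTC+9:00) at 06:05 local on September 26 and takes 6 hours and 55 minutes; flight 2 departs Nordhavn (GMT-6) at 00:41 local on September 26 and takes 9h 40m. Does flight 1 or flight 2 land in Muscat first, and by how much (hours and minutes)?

Flight 1 in UTC: 06:05 − 9:00 = 21:05 on Sep 25.
+6 hours 55 minutes → arrive 04:00 UTC on Sep 26.
Flight 2 in UTC: 00:41 + 6:00 = 06:41 on Sep 26.
+9 hours 40 minutes → arrive 16:21 UTC on Sep 26.
Flight 1 lands earlier by 12 hours 21 minutes.

the first, by 12 hours 21 minutes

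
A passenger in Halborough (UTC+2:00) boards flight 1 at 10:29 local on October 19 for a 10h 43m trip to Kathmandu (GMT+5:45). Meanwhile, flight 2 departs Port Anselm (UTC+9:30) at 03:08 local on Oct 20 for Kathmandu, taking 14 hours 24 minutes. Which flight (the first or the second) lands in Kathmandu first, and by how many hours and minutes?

Flight 1 in UTC: 10:29 − 2:00 = 08:29 on Oct 19.
+10 hours 43 minutes → arrive 19:12 UTC on Oct 19.
Flight 2 in UTC: 03:08 − 9:30 = 17:38 on Oct 19.
+14 hours 24 minutes → arrive 08:02 UTC on Oct 20.
Flight 1 lands earlier by 12 hours 50 minutes.

the first, by 12 hours 50 minutes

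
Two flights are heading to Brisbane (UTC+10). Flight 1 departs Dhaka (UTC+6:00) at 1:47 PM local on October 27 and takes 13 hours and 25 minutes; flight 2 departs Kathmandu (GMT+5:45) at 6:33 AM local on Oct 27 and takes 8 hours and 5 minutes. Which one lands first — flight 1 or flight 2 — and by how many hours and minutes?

the second, by 12 hours 19 minutes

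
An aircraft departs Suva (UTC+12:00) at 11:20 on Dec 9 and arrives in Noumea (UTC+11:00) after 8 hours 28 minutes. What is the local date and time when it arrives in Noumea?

18:48 on Dec 9

Convert departure to UTC: 11:20 − 12:00 = 23:20 UTC on Dec 8.
Add 8 hours 28 minutes travel time → 07:48 UTC (Dec 9).
Noumea is UTC+11:00, so local arrival = 07:48 + 11:00 = 18:48 on Dec 9.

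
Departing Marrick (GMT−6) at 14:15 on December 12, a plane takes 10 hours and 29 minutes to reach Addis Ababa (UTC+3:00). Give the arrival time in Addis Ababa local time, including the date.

09:44 on December 13

Convert departure to UTC: 14:15 + 6:00 = 20:15 UTC on Dec 12.
Add 10 hours and 29 minutes travel time → 06:44 UTC (Dec 13).
Addis Ababa is UTC+3:00, so local arrival = 06:44 + 3:00 = 09:44 on Dec 13.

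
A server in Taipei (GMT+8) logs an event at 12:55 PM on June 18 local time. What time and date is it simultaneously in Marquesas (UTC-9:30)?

In UTC: 12:55 PM − 8:00 = 4:55 AM on Jun 18.
Marquesas is UTC−9:30: 4:55 AM − 9:30 = 7:25 PM on Jun 17.

7:25 PM on Jun 17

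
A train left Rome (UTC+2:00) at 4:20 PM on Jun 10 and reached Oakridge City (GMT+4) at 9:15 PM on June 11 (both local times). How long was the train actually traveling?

Departure in UTC: 4:20 PM − 2:00 = 2:20 PM on Jun 10.
Arrival in UTC: 9:15 PM − 4:00 = 5:15 PM on Jun 11.
Elapsed = 5:15 PM − 2:20 PM (+1 day) = 26 hours 55 minutes.

26 hours 55 minutes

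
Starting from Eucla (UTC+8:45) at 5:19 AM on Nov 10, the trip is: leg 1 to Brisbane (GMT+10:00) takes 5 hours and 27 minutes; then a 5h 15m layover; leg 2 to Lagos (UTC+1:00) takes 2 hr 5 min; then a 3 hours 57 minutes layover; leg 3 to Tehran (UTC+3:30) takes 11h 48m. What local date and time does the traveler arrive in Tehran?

4:36 AM on Nov 11

Convert departure to UTC: 5:19 AM − 8:45 = 8:34 PM UTC on Nov 9.
Add 5 hours and 27 minutes leg 1 → 2:01 AM UTC (Nov 10).
Add 5 hours 15 minutes layover in Brisbane → 7:16 AM UTC.
Add 2 hours and 5 minutes leg 2 → 9:21 AM UTC.
Add 3 hours and 57 minutes layover in Lagos → 1:18 PM UTC.
Add 11 hours and 48 minutes leg 3 → 1:06 AM UTC (Nov 11).
Tehran is UTC+3:30, so local arrival = 1:06 AM + 3:30 = 4:36 AM on Nov 11.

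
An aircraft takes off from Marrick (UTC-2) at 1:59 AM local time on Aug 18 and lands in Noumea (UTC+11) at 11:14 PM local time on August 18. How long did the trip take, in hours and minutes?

Departure in UTC: 1:59 AM + 2:00 = 3:59 AM on Aug 18.
Arrival in UTC: 11:14 PM − 11:00 = 12:14 PM on Aug 18.
Elapsed = 12:14 PM − 3:59 AM = 8 hours 15 minutes.

8 hours 15 minutes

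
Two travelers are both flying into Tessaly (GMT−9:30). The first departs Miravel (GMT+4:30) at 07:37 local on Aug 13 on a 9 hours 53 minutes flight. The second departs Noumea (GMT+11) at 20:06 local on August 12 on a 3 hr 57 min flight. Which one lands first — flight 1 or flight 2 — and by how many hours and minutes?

the second, by 23 hours 57 minutes

Flight 1 in UTC: 07:37 − 4:30 = 03:07 on Aug 13.
+9 hours and 53 minutes → arrive 13:00 UTC on Aug 13.
Flight 2 in UTC: 20:06 − 11:00 = 09:06 on Aug 12.
+3 hours 57 minutes → arrive 13:03 UTC on Aug 12.
Flight 2 lands earlier by 23 hours 57 minutes.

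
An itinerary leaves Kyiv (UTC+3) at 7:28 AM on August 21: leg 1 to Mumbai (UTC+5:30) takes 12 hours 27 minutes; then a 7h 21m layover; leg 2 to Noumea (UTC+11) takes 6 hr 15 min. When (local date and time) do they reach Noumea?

Convert departure to UTC: 7:28 AM − 3:00 = 4:28 AM UTC on Aug 21.
Add 12 hours 27 minutes leg 1 → 4:55 PM UTC.
Add 7 hours 21 minutes layover in Mumbai → 12:16 AM UTC (Aug 22).
Add 6 hours and 15 minutes leg 2 → 6:31 AM UTC.
Noumea is UTC+11:00, so local arrival = 6:31 AM + 11:00 = 5:31 PM on Aug 22.

5:31 PM on August 22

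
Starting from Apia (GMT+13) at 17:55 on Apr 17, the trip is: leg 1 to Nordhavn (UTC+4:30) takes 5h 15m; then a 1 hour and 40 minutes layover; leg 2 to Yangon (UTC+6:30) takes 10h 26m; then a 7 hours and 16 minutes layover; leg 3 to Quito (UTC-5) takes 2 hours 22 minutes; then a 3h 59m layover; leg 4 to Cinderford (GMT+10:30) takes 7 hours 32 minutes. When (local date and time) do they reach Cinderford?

Convert departure to UTC: 17:55 − 13:00 = 04:55 UTC on Apr 17.
Add 5 hours and 15 minutes leg 1 → 10:10 UTC.
Add 1 hour 40 minutes layover in Nordhavn → 11:50 UTC.
Add 10 hours 26 minutes leg 2 → 22:16 UTC.
Add 7 hours 16 minutes layover in Yangon → 05:32 UTC (Apr 18).
Add 2 hours 22 minutes leg 3 → 07:54 UTC.
Add 3 hours 59 minutes layover in Quito → 11:53 UTC.
Add 7 hours 32 minutes leg 4 → 19:25 UTC.
Cinderford is UTC+10:30, so local arrival = 19:25 + 10:30 = 05:55 on Apr 19.

05:55 on April 19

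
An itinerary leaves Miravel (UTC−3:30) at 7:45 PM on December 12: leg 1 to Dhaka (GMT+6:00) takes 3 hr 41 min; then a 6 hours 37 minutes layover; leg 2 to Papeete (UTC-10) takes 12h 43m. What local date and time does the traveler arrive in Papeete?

12:16 PM on Dec 13

Convert departure to UTC: 7:45 PM + 3:30 = 11:15 PM UTC on Dec 12.
Add 3 hours 41 minutes leg 1 → 2:56 AM UTC (Dec 13).
Add 6 hours and 37 minutes layover in Dhaka → 9:33 AM UTC.
Add 12 hours 43 minutes leg 2 → 10:16 PM UTC.
Papeete is UTC−10:00, so local arrival = 10:16 PM − 10:00 = 12:16 PM on Dec 13.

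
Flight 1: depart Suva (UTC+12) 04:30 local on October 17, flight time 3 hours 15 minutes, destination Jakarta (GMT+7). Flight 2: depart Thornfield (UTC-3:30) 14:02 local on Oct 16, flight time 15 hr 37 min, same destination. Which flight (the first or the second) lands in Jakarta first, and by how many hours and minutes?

Flight 1 in UTC: 04:30 − 12:00 = 16:30 on Oct 16.
+3 hours 15 minutes → arrive 19:45 UTC on Oct 16.
Flight 2 in UTC: 14:02 + 3:30 = 17:32 on Oct 16.
+15 hours and 37 minutes → arrive 09:09 UTC on Oct 17.
Flight 1 lands earlier by 13 hours 24 minutes.

the first, by 13 hours 24 minutes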